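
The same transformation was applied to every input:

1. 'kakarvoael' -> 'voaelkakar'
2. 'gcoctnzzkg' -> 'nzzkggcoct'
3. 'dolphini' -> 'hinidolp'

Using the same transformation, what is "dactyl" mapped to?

The rule is to swap the front and back halves of the string.
Applying that to "dactyl" gives "tyldac".

tyldac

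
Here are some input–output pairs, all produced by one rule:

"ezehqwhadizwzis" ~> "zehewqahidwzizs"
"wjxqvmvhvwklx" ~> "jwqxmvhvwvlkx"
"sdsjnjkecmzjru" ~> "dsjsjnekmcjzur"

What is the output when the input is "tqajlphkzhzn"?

qtjaplkhhznz

In each case the input is transformed by: swap each adjacent pair of characters (1↔2, 3↔4, ...).
So "tqajlphkzhzn" becomes "qtjaplkhhznz".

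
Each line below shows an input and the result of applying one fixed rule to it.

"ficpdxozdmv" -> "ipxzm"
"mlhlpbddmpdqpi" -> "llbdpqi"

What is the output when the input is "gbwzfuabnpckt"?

bzubpk

Each output is the input with this applied: keep every other character starting from the second (positions 2nd, 4th, 6th, ...).
Applying that to "gbwzfuabnpckt" gives "bzubpk".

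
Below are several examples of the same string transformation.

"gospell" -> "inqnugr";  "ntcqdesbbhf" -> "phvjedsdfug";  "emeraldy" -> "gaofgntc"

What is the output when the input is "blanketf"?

The rule is to shift every letter 2 places forward in the alphabet (wrapping around), then take characters alternately from the front and the back (1st, last, 2nd, 2nd-last, ...).
Applying both steps to "blanketf": "dncpmgvh", then "dhnvcgpm".
(Check on "emeraldy": → "gogtcnfa" → "gaofgntc" ✓)

dhnvcgpm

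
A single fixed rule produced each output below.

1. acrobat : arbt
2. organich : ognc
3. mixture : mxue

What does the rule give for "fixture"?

fxue

Each output is the input with this applied: keep every other character starting from the first (positions 1st, 3rd, 5th, ...).
Doing the same to "fixture": "fxue".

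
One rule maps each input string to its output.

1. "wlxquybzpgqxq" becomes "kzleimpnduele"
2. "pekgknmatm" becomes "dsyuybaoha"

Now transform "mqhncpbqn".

aevbqdpeb

What's happening: shift every letter 12 places backward in the alphabet (wrapping around).
"mqhncpbqn" → "aevbqdpeb".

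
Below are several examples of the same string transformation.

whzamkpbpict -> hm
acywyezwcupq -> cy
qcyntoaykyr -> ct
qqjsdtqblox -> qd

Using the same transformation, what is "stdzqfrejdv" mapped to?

tq

The pattern: keep one character in every 3, starting at position 2 (positions 2nd, 5th, 8th, ...), then delete the last 2 characters.
For "stdzqfrejdv", step one produces "tqev"; step two turns that into "tq".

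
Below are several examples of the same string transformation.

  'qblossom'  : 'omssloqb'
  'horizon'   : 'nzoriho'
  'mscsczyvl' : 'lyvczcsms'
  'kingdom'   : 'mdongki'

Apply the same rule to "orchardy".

dyarchor

Looking at the pairs, the operation is to swap each adjacent pair of characters (1↔2, 3↔4, ...), then reverse the string.
Starting from "orchardy": after the first operation, "rohcrayd"; after the second, "dyarchor".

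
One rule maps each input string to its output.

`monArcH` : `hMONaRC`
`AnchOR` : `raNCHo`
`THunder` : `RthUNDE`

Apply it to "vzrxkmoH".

hVZRXKMO

Each output is the input with this applied: flip the case of every letter, then move the last character to the front.
On "vzrxkmoH": the first step gives "VZRXKMOh", and the second then gives "hVZRXKMO".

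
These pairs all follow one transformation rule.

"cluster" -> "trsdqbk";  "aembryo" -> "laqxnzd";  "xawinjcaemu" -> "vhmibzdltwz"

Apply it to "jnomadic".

The rule is to move the first 2 characters to the end (rotate left by 2), then shift every letter 1 place backward in the alphabet (wrapping around).
On "jnomadic": the first step gives "omadicjn", and the second then gives "nlzchbim".

nlzchbim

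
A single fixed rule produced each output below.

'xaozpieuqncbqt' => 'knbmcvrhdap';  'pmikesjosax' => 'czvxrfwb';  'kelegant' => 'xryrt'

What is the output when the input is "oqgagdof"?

bdtnt

Looking at the pairs, the operation is to delete the last 3 characters, then shift every letter 13 places forward in the alphabet (wrapping around) — i.e. ROT13.
For "oqgagdof", step one produces "oqgag"; step two turns that into "bdtnt".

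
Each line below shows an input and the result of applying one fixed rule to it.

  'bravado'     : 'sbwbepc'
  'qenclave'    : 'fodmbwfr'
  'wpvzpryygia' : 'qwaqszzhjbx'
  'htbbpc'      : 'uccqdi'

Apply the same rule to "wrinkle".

sjolmfx

The transformation: move the first character to the end, then shift every letter 1 place forward in the alphabet (wrapping around).
Applying both steps to "wrinkle": "rinklew", then "sjolmfx".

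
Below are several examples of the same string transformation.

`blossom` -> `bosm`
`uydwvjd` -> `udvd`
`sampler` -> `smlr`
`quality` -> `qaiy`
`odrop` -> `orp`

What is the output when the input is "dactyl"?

The transformation: keep every other character starting from the first (positions 1st, 3rd, 5th, ...).
So "dactyl" becomes "dcy".

dcy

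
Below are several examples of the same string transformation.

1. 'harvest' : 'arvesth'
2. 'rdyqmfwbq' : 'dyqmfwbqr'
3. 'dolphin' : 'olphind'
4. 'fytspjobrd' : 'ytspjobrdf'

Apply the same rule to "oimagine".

Each output is the input with this applied: move the first character to the end.
For "oimagine" the result is "imagineo".

imagineo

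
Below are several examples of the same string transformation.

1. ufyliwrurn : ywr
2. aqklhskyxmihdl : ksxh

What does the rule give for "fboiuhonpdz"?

ohp

Looking at the pairs, the operation is to keep one character in every 3, starting at position 3 (positions 3rd, 6th, 9th, ...).
For "fboiuhonpdz" the result is "ohp".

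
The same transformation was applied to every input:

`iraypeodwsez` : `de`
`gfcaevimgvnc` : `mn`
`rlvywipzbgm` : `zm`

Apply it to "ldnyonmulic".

Each output is the input with this applied: keep one character in every 3, starting at position 2 (positions 2nd, 5th, 8th, ...), then delete the first 2 characters.
Starting from "ldnyonmulic": after the first operation, "douc"; after the second, "uc".

uc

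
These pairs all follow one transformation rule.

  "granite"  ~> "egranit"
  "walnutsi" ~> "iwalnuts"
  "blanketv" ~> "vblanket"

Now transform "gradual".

Each output is the input with this applied: move the last character to the front.
So "gradual" becomes "lgradua".

lgradua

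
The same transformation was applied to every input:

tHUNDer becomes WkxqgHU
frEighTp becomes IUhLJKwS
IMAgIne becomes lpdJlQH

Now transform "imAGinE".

The rule is to shift every letter 3 places forward in the alphabet (wrapping around), then flip the case of every letter.
On "imAGinE": the first step gives "lpDJlqH", and the second then gives "LPdjLQh".

LPdjLQh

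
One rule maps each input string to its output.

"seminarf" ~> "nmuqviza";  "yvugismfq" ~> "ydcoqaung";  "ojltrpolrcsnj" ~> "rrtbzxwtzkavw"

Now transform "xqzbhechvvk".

The rule is to shift every letter 8 places forward in the alphabet (wrapping around), then swap the first and last characters.
Working it through for "xqzbhechvvk": intermediate "fyhjpmkpdds", final "syhjpmkpddf".

syhjpmkpddf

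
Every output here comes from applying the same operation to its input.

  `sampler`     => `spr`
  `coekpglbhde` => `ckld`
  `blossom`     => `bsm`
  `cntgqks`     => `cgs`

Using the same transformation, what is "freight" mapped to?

The rule is to keep one character in every 3, starting at position 1 (positions 1st, 4th, 7th, ...).
For "freight" the result is "fit".

fit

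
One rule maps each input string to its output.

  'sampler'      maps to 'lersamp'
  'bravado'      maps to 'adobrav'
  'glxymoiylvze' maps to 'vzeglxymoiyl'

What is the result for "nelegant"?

antneleg

The transformation: move the last 3 characters to the front (rotate right by 3).
For "nelegant" the result is "antneleg".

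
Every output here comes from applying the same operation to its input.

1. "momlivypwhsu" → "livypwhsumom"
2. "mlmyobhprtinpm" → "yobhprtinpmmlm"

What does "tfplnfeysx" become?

In each case the input is transformed by: move the first 3 characters to the end (rotate left by 3).
Applying that to "tfplnfeysx" gives "lnfeysxtfp".

lnfeysxtfp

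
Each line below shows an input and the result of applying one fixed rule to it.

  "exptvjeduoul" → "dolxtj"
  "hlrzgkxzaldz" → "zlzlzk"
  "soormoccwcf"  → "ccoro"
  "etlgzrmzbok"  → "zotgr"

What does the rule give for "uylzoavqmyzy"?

qyyyza

What's happening: keep every other character starting from the second (positions 2nd, 4th, 6th, ...), then move the first 3 characters to the end (rotate left by 3).
Applying both steps to "uylzoavqmyzy": "yzaqyy", then "qyyyza".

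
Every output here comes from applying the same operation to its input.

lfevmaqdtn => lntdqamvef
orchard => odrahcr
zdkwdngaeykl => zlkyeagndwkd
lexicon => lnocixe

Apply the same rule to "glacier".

greical

The transformation: move the first character to the end, then reverse the string.
"glacier" → "lacierg" → "greical".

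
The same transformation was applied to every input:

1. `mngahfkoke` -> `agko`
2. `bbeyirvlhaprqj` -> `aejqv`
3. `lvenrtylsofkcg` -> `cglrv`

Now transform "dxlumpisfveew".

dfmux

The transformation: sort the characters into alphabetical order, then keep one character in every 3, starting at position 1 (positions 1st, 4th, 7th, ...).
On "dxlumpisfveew": the first step gives "deefilmpsuvwx", and the second then gives "dfmux".
(Check on "bbeyirvlhaprqj": → "abbehijlpqrrvy" → "aejqv" ✓)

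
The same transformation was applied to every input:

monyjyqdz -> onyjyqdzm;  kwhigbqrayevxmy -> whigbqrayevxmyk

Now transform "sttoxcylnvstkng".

The pattern: move the first character to the end.
On "sttoxcylnvstkng" that produces "ttoxcylnvstkngs".

ttoxcylnvstkngs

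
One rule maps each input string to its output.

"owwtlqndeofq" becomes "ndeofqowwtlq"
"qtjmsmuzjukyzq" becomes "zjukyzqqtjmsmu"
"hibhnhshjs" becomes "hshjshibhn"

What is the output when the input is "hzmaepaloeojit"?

The rule is to swap the front and back halves of the string.
Doing the same to "hzmaepaloeojit": "loeojithzmaepa".

loeojithzmaepa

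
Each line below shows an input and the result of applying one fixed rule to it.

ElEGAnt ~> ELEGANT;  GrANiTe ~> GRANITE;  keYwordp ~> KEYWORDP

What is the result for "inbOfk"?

INBOFK

Each output is the input with this applied: convert every letter to uppercase.
For "inbOfk" the result is "INBOFK".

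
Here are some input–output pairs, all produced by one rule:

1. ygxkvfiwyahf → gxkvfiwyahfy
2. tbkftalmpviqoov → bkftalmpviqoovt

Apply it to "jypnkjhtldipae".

ypnkjhtldipaej

What's happening: move the first character to the end.
So "jypnkjhtldipae" becomes "ypnkjhtldipaej".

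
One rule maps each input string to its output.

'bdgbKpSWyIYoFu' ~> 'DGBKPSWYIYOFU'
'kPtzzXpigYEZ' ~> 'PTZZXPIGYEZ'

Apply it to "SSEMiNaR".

The transformation: delete the first character, then convert every letter to uppercase.
"SSEMiNaR" → "SEMiNaR" → "SEMINAR".

SEMINAR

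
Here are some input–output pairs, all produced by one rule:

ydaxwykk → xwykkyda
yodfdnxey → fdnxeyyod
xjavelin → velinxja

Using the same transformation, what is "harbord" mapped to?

bordhar

Each output is the input with this applied: move the first 3 characters to the end (rotate left by 3).
Doing the same to "harbord": "bordhar".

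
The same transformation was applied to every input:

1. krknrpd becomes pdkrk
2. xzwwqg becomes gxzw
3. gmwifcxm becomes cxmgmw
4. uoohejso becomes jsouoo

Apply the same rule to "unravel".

elunr

The pattern: move the first 3 characters to the end (rotate left by 3), then delete the first 2 characters.
For "unravel", step one produces "avelunr"; step two turns that into "elunr".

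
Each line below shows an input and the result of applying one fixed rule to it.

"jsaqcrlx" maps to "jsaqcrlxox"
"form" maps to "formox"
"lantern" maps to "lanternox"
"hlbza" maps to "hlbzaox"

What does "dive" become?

What's happening: append "ox".
On "dive" that produces "diveox".

diveox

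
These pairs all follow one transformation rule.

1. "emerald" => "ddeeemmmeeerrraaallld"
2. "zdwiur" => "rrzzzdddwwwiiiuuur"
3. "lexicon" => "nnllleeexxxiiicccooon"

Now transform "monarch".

hhmmmooonnnaaarrrccch

Rule — repeat every character 3 times, then move the last 2 characters to the front (rotate right by 2).
On "monarch" that produces "hhmmmooonnnaaarrrccch".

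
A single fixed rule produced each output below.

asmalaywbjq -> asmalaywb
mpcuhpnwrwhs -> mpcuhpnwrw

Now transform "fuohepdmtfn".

Looking at the pairs, the operation is to delete the last 2 characters.
Applying that to "fuohepdmtfn" gives "fuohepdmt".

fuohepdmt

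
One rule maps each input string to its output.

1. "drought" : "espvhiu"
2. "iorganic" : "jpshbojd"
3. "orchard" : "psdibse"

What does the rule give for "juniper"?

kvojqfs

Each output is the input with this applied: shift every letter 1 place forward in the alphabet (wrapping around).
For "juniper" the result is "kvojqfs".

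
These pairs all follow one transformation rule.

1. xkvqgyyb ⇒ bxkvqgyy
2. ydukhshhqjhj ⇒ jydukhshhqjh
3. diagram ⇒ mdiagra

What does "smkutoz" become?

zsmkuto

Looking at the pairs, the operation is to move the last character to the front.
Applying that to "smkutoz" gives "zsmkuto".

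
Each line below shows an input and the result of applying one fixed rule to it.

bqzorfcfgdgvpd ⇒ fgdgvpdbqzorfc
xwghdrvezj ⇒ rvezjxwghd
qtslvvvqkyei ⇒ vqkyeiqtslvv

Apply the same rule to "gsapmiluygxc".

In each case the input is transformed by: swap the front and back halves of the string.
For "gsapmiluygxc" the result is "luygxcgsapmi".

luygxcgsapmi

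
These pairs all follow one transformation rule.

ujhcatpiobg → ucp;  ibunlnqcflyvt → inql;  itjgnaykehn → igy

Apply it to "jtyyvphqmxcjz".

Rule — keep one character in every 3, starting at position 1 (positions 1st, 4th, 7th, ...), then delete the last character.
Starting from "jtyyvphqmxcjz": after the first operation, "jyhxz"; after the second, "jyhx".

jyhx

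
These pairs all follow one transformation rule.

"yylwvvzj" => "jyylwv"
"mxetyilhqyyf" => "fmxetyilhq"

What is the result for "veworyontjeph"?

The rule is to move the last character to the front, then delete the last 2 characters.
"veworyontjeph" → "hveworyontjep" → "hveworyontj".

hveworyontj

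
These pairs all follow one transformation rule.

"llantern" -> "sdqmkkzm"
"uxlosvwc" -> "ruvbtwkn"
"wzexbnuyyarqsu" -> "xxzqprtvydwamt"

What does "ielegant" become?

fzmshdkd

Rule — swap the front and back halves of the string, then shift every letter 1 place backward in the alphabet (wrapping around).
Working it through for "ielegant": intermediate "gantiele", final "fzmshdkd".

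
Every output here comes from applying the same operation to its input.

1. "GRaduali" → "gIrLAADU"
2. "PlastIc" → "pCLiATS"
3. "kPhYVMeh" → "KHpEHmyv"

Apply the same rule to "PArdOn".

pNaoRD

Looking at the pairs, the operation is to flip the case of every letter, then take characters alternately from the front and the back (1st, last, 2nd, 2nd-last, ...).
Applying both steps to "PArdOn": "paRDoN", then "pNaoRD".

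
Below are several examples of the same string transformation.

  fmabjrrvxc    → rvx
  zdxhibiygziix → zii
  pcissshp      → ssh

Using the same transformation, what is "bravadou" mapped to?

ado

What's happening: move the last character to the front, then keep only the last 3 characters.
Applying both steps to "bravadou": "ubravado", then "ado".
(Check on "pcissshp": → "ppcisssh" → "ssh" ✓)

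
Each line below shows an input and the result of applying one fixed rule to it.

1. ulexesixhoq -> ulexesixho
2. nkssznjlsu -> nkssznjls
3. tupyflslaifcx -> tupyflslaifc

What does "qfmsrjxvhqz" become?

Each output is the input with this applied: delete the last character.
Applying that to "qfmsrjxvhqz" gives "qfmsrjxvhq".

qfmsrjxvhq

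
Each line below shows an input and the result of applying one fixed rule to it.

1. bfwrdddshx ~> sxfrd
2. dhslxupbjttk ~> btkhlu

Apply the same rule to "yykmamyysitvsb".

yivbymm

Each output is the input with this applied: keep every other character starting from the second (positions 2nd, 4th, 6th, ...), then move the first 3 characters to the end (rotate left by 3).
"yykmamyysitvsb" → "yivbymm".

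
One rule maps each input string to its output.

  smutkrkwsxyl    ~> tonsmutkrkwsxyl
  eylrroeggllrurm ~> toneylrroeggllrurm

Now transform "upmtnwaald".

tonupmtnwaald

The rule is to prepend "ton".
Doing the same to "upmtnwaald": "tonupmtnwaald".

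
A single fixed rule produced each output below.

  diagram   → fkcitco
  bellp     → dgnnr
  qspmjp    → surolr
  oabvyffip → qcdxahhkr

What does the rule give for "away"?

Each output is the input with this applied: shift every letter 2 places forward in the alphabet (wrapping around).
On "away" that produces "cyca".

cyca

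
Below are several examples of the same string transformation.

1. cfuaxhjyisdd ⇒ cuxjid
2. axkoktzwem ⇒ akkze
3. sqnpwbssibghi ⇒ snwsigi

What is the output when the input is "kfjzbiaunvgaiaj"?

kjbangij

Each output is the input with this applied: keep every other character starting from the first (positions 1st, 3rd, 5th, ...).
So "kfjzbiaunvgaiaj" becomes "kjbangij".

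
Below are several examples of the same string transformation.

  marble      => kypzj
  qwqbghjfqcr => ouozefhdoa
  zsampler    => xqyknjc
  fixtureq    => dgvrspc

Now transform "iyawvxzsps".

gwyutvxqn

Rule — shift every letter 2 places backward in the alphabet (wrapping around), then delete the last character.
For "iyawvxzsps", step one produces "gwyutvxqnq"; step two turns that into "gwyutvxqn".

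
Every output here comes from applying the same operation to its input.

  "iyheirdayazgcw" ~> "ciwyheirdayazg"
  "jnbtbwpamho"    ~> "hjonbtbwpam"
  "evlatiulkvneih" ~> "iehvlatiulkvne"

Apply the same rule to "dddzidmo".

The pattern: swap the first and last characters, then move the last 2 characters to the front (rotate right by 2).
"dddzidmo" → "oddzidmd" → "mdoddzid".

mdoddzid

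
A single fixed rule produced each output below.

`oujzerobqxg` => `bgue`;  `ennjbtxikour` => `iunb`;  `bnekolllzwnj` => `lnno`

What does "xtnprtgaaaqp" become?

In each case the input is transformed by: keep one character in every 3, starting at position 2 (positions 2nd, 5th, 8th, ...), then move the first 2 characters to the end (rotate left by 2).
"xtnprtgaaaqp" → "traq" → "aqtr".
(Check on "oujzerobqxg": → "uebg" → "bgue" ✓)

aqtr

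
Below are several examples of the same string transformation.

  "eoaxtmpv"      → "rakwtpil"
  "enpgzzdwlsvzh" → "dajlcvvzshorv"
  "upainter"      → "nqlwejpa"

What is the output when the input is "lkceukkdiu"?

The rule is to move the last character to the front, then shift every letter 4 places backward in the alphabet (wrapping around).
"lkceukkdiu" → "ulkceukkdi" → "qhgyaqggze".

qhgyaqggze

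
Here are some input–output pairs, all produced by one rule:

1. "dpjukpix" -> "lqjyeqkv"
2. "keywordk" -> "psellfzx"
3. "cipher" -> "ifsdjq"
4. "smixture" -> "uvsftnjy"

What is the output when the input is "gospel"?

Each output is the input with this applied: shift every letter 1 place forward in the alphabet (wrapping around), then swap the front and back halves of the string.
Applying both steps to "gospel": "hptqfm", then "qfmhpt".
(Check on "dpjukpix": → "eqkvlqjy" → "lqjyeqkv" ✓)

qfmhpt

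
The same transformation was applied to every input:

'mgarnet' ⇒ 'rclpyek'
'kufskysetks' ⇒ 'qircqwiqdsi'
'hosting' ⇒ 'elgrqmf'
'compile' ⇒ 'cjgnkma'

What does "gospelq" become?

ojcnqme

The rule is to shift every letter 2 places backward in the alphabet (wrapping around), then reverse the string.
For "gospelq", step one produces "emqncjo"; step two turns that into "ojcnqme".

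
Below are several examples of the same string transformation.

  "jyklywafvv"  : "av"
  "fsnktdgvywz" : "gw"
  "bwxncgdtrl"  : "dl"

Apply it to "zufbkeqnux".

qx

The transformation: keep one character in every 3, starting at position 1 (positions 1st, 4th, 7th, ...), then delete the first 2 characters.
For "zufbkeqnux", step one produces "zbqx"; step two turns that into "qx".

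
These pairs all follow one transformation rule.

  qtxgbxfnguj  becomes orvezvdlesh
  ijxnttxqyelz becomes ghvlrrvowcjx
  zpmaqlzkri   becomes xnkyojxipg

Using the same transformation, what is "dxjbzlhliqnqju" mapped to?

Looking at the pairs, the operation is to shift every letter 2 places backward in the alphabet (wrapping around).
On "dxjbzlhliqnqju" that produces "bvhzxjfjgolohs".

bvhzxjfjgolohs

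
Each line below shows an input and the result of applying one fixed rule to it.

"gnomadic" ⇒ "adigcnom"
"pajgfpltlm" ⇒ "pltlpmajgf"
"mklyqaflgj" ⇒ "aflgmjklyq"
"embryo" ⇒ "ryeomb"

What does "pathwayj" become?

Looking at the pairs, the operation is to swap the first and last characters, then swap the front and back halves of the string.
Applying both steps to "pathwayj": "jathwayp", then "waypjath".

waypjath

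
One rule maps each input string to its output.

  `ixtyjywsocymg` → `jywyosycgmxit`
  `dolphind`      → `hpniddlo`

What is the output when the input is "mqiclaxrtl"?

lcxatrmliq

What's happening: move the first 3 characters to the end (rotate left by 3), then swap each adjacent pair of characters (1↔2, 3↔4, ...).
Applying both steps to "mqiclaxrtl": "claxrtlmqi", then "lcxatrmliq".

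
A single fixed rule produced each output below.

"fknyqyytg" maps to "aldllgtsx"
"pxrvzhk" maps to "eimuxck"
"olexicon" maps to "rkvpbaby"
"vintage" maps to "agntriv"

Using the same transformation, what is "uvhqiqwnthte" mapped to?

udvdjagugrhi

The transformation: move the first 2 characters to the end (rotate left by 2), then shift every letter 13 places forward in the alphabet (wrapping around) — i.e. ROT13.
So "uvhqiqwnthte" becomes "udvdjagugrhi".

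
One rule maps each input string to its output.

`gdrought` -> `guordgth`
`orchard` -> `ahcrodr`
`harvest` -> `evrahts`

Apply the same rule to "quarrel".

Rule — reverse the string, then move the first 2 characters to the end (rotate left by 2).
For "quarrel", step one produces "lerrauq"; step two turns that into "rrauqle".

rrauqle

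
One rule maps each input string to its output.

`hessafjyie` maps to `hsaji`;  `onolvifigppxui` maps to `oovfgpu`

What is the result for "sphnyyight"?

Each output is the input with this applied: keep every other character starting from the first (positions 1st, 3rd, 5th, ...).
Doing the same to "sphnyyight": "shyih".

shyih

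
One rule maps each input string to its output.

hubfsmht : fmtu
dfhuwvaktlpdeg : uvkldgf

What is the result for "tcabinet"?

bntc

Each output is the input with this applied: keep every other character starting from the second (positions 2nd, 4th, 6th, ...), then move the first character to the end.
Starting from "tcabinet": after the first operation, "cbnt"; after the second, "bntc".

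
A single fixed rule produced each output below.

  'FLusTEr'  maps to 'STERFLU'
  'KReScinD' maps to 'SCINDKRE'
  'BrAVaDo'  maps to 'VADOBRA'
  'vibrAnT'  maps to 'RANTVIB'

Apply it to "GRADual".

Rule — move the first 3 characters to the end (rotate left by 3), then convert every letter to uppercase.
On "GRADual": the first step gives "DualGRA", and the second then gives "DUALGRA".

DUALGRA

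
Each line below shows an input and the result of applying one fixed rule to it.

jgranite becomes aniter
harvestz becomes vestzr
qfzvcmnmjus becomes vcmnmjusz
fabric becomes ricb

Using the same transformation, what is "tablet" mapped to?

The rule is to delete the first 2 characters, then move the first character to the end.
On "tablet": the first step gives "blet", and the second then gives "letb".

letb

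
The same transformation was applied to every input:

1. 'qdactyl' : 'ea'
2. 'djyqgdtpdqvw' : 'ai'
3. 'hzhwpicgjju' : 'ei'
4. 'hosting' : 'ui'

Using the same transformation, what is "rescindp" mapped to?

ue

Each output is the input with this applied: shift every letter 2 places forward in the alphabet (wrapping around), then keep only the vowels.
Starting from "rescindp": after the first operation, "tguekpfr"; after the second, "ue".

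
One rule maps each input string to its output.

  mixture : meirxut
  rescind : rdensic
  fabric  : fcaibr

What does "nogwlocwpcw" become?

nwocgpwwlco

The rule is to take characters alternately from the front and the back (1st, last, 2nd, 2nd-last, ...).
Applying that to "nogwlocwpcw" gives "nwocgpwwlco".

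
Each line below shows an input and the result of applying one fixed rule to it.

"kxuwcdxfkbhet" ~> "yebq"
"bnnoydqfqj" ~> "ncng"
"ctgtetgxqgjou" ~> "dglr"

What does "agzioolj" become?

llig

What's happening: shift every letter 3 places backward in the alphabet (wrapping around), then keep only the last 4 characters.
"agzioolj" → "xdwfllig" → "llig".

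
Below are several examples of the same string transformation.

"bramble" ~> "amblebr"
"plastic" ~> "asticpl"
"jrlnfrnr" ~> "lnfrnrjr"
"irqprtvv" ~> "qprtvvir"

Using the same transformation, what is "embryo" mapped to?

In each case the input is transformed by: move the first 2 characters to the end (rotate left by 2).
"embryo" → "bryoem".

bryoem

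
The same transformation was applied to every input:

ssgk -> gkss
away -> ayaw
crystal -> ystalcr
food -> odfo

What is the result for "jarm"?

Each output is the input with this applied: move the first 2 characters to the end (rotate left by 2).
So "jarm" becomes "rmja".

rmja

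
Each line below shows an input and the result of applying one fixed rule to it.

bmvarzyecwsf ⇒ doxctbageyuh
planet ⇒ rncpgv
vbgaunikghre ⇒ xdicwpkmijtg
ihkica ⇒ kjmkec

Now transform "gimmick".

ikookem

In each case the input is transformed by: shift every letter 2 places forward in the alphabet (wrapping around).
So "gimmick" becomes "ikookem".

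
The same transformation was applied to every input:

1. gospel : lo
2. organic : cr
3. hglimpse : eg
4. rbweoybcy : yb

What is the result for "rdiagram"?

md

Rule — swap the first and last characters, then keep only the first 2 characters.
"rdiagram" → "md".
(Check on "gospel": → "lospeg" → "lo" ✓)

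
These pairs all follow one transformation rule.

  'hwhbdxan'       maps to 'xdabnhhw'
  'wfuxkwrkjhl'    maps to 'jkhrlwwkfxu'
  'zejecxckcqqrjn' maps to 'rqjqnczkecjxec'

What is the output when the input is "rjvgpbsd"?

Looking at the pairs, the operation is to move the last 3 characters to the front (rotate right by 3), then take characters alternately from the front and the back (1st, last, 2nd, 2nd-last, ...).
"rjvgpbsd" → "bsdrjvgp" → "bpsgdvrj".
(Check on "zejecxckcqqrjn": → "rjnzejecxckcqq" → "rqjqnczkecjxec" ✓)

bpsgdvrj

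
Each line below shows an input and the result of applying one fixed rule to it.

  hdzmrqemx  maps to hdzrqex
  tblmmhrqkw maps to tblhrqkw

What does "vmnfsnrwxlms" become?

In each case the input is transformed by: remove every "m".
Applying that to "vmnfsnrwxlms" gives "vnfsnrwxls".

vnfsnrwxls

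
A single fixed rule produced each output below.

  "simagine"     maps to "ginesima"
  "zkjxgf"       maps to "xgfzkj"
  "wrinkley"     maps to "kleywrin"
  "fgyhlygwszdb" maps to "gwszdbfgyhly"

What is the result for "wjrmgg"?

Each output is the input with this applied: swap the front and back halves of the string.
"wjrmgg" → "mggwjr".

mggwjr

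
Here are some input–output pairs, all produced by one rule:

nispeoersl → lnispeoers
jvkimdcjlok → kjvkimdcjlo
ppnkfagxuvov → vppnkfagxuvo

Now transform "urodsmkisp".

Rule — move the last character to the front.
So "urodsmkisp" becomes "purodsmkis".

purodsmkis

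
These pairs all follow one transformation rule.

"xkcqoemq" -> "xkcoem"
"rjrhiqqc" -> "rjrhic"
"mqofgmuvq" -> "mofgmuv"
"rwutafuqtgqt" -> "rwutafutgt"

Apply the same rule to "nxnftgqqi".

nxnftgi

The pattern: remove every "q".
For "nxnftgqqi" the result is "nxnftgi".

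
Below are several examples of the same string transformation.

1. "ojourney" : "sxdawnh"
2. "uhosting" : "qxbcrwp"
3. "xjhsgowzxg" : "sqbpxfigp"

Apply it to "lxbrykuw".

The rule is to shift every letter 9 places forward in the alphabet (wrapping around), then delete the first character.
For "lxbrykuw", step one produces "ugkahtdf"; step two turns that into "gkahtdf".

gkahtdf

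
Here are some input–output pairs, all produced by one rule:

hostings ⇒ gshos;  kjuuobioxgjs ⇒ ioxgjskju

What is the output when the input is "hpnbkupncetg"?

What's happening: move the first 3 characters to the end (rotate left by 3), then delete the first 3 characters.
Working it through for "hpnbkupncetg": intermediate "bkupncetghpn", final "pncetghpn".
(Check on "kjuuobioxgjs": → "uobioxgjskju" → "ioxgjskju" ✓)

pncetghpn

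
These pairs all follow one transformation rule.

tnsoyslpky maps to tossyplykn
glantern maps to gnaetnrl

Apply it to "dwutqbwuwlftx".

dtubquwlwtfxw

The rule is to swap each adjacent pair of characters (1↔2, 3↔4, ...), then move the first character to the end.
Applying both steps to "dwutqbwuwlftx": "wdtubquwlwtfx", then "dtubquwlwtfxw".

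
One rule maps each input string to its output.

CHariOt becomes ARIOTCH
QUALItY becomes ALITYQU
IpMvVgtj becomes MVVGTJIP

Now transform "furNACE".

What's happening: move the first 2 characters to the end (rotate left by 2), then convert every letter to uppercase.
Starting from "furNACE": after the first operation, "rNACEfu"; after the second, "RNACEFU".

RNACEFU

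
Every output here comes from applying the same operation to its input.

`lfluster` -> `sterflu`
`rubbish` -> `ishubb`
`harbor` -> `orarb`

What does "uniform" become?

What's happening: delete the first character, then move the first 3 characters to the end (rotate left by 3).
For "uniform", step one produces "niform"; step two turns that into "ormnif".
(Check on "rubbish": → "ubbish" → "ishubb" ✓)

ormnif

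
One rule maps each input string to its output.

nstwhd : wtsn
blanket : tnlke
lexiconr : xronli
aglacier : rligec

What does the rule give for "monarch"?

ronmh

What's happening: sort the characters into reverse alphabetical order, then delete the last 2 characters.
Applying both steps to "monarch": "ronmhca", then "ronmh".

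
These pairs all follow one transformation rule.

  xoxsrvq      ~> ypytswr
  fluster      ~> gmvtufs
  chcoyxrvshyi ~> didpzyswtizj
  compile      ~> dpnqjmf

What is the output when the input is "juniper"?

kvojqfs

In each case the input is transformed by: shift every letter 1 place forward in the alphabet (wrapping around).
"juniper" → "kvojqfs".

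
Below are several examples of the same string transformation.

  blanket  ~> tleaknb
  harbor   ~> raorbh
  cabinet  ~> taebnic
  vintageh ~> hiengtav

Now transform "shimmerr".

The transformation: take characters alternately from the front and the back (1st, last, 2nd, 2nd-last, ...), then move the first character to the end.
On "shimmerr": the first step gives "srhriemm", and the second then gives "rhriemms".
(Check on "cabinet": → "ctaebni" → "taebnic" ✓)

rhriemms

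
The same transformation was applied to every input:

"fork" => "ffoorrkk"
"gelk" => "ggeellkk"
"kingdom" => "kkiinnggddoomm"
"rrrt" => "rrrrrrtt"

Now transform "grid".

ggrriidd

Each output is the input with this applied: double every character.
Doing the same to "grid": "ggrriidd".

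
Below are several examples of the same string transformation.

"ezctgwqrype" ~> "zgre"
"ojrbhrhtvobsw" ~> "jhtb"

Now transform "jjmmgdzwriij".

jgwi

In each case the input is transformed by: keep one character in every 3, starting at position 2 (positions 2nd, 5th, 8th, ...).
Doing the same to "jjmmgdzwriij": "jgwi".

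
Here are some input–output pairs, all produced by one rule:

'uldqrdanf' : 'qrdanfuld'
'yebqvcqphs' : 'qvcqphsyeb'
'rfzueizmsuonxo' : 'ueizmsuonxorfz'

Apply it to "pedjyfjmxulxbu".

jyfjmxulxbuped

Looking at the pairs, the operation is to move the first 3 characters to the end (rotate left by 3).
Applying that to "pedjyfjmxulxbu" gives "jyfjmxulxbuped".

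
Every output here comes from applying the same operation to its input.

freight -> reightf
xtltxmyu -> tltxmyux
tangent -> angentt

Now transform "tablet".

In each case the input is transformed by: move the first character to the end.
So "tablet" becomes "ablett".

ablett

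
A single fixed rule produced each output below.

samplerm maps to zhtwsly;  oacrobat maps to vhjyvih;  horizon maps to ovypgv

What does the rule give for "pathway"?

whaodh

Rule — delete the last character, then shift every letter 7 places forward in the alphabet (wrapping around).
Working it through for "pathway": intermediate "pathwa", final "whaodh".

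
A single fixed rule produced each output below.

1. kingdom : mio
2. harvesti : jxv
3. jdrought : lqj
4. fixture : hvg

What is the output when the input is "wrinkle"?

Looking at the pairs, the operation is to keep one character in every 3, starting at position 1 (positions 1st, 4th, 7th, ...), then shift every letter 2 places forward in the alphabet (wrapping around).
Applying both steps to "wrinkle": "wne", then "ypg".

ypg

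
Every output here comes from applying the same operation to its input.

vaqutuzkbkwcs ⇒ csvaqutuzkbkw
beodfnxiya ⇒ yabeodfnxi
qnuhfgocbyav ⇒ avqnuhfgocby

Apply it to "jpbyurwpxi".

xijpbyurwp

Rule — move the last 2 characters to the front (rotate right by 2).
Doing the same to "jpbyurwpxi": "xijpbyurwp".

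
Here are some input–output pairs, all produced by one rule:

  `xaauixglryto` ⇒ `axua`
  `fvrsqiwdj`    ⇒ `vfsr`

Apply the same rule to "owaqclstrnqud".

What's happening: swap each adjacent pair of characters (1↔2, 3↔4, ...), then keep only the first 4 characters.
Doing the same to "owaqclstrnqud": "woqa".

woqa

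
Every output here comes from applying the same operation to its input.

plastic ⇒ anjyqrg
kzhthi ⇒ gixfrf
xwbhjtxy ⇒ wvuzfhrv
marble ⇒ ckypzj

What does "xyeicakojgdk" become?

The pattern: shift every letter 2 places backward in the alphabet (wrapping around), then move the last character to the front.
Starting from "xyeicakojgdk": after the first operation, "vwcgayimhebi"; after the second, "ivwcgayimheb".

ivwcgayimheb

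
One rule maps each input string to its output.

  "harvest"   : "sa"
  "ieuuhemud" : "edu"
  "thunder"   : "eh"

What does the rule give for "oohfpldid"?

ldh

Each output is the input with this applied: move the first 3 characters to the end (rotate left by 3), then keep one character in every 3, starting at position 3 (positions 3rd, 6th, 9th, ...).
Working it through for "oohfpldid": intermediate "fpldidooh", final "ldh".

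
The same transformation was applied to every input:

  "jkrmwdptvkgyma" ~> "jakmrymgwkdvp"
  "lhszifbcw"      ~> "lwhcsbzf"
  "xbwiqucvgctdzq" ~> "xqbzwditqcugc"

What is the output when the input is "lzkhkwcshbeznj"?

ljznkzhekbwhc

Each output is the input with this applied: take characters alternately from the front and the back (1st, last, 2nd, 2nd-last, ...), then delete the last character.
Doing the same to "lzkhkwcshbeznj": "ljznkzhekbwhc".
(Check on "jkrmwdptvkgyma": → "jakmrymgwkdvpt" → "jakmrymgwkdvp" ✓)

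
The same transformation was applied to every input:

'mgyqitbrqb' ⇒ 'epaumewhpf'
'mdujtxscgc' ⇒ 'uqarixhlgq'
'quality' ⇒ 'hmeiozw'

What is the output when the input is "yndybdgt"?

uhmbrmpr

Each output is the input with this applied: move the last 2 characters to the front (rotate right by 2), then shift every letter 12 places backward in the alphabet (wrapping around).
Applying both steps to "yndybdgt": "gtyndybd", then "uhmbrmpr".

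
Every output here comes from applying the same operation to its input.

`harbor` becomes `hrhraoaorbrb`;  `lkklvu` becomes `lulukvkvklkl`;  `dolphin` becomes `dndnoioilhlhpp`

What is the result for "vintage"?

veveigignanatt

The transformation: double every character, then take characters alternately from the front and the back (1st, last, 2nd, 2nd-last, ...).
"vintage" → "vviinnttaaggee" → "veveigignanatt".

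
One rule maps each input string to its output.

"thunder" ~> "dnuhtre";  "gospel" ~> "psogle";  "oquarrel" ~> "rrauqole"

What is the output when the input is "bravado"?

Each output is the input with this applied: reverse the string, then move the first 2 characters to the end (rotate left by 2).
On "bravado" that produces "avarbod".
(Check on "gospel": → "lepsog" → "psogle" ✓)

avarbod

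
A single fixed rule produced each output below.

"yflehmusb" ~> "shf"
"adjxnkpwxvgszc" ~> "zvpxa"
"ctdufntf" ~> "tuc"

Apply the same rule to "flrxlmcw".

cxf

Rule — reverse the string, then keep one character in every 3, starting at position 2 (positions 2nd, 5th, 8th, ...).
"flrxlmcw" → "cxf".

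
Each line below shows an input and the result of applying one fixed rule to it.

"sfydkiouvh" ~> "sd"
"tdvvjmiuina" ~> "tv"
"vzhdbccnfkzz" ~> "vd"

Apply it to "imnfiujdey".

if

What's happening: keep one character in every 3, starting at position 1 (positions 1st, 4th, 7th, ...), then keep only the first 2 characters.
"imnfiujdey" → "ifjy" → "if".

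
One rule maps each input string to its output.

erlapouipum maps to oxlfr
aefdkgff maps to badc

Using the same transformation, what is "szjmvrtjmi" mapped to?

Looking at the pairs, the operation is to shift every letter 3 places backward in the alphabet (wrapping around), then keep every other character starting from the second (positions 2nd, 4th, 6th, ...).
Starting from "szjmvrtjmi": after the first operation, "pwgjsoqgjf"; after the second, "wjogf".
(Check on "aefdkgff": → "xbcahdcc" → "badc" ✓)

wjogf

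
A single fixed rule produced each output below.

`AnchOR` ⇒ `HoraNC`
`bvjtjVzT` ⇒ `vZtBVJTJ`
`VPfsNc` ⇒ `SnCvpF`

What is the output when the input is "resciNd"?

InDRESC

In each case the input is transformed by: flip the case of every letter, then move the last 3 characters to the front (rotate right by 3).
Applying both steps to "resciNd": "RESCInD", then "InDRESC".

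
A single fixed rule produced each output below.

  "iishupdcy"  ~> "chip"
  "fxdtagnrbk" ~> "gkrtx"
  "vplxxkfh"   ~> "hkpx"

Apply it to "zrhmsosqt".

moqr

In each case the input is transformed by: keep every other character starting from the second (positions 2nd, 4th, 6th, ...), then sort the characters into alphabetical order.
Applying both steps to "zrhmsosqt": "rmoq", then "moqr".
(Check on "fxdtagnrbk": → "xtgrk" → "gkrtx" ✓)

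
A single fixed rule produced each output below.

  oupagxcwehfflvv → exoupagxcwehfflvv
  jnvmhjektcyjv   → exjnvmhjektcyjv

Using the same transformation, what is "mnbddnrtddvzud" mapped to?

What's happening: prepend "ex".
So "mnbddnrtddvzud" becomes "exmnbddnrtddvzud".

exmnbddnrtddvzud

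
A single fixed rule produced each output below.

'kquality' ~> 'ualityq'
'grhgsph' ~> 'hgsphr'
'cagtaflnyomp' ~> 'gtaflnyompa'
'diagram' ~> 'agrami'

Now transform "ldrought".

Looking at the pairs, the operation is to delete the first character, then move the first character to the end.
Starting from "ldrought": after the first operation, "drought"; after the second, "roughtd".

roughtd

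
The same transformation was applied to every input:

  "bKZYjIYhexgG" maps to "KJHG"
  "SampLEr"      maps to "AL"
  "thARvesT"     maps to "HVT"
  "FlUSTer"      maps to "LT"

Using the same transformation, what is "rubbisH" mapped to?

The transformation: keep one character in every 3, starting at position 2 (positions 2nd, 5th, 8th, ...), then convert every letter to uppercase.
"rubbisH" → "ui" → "UI".

UI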